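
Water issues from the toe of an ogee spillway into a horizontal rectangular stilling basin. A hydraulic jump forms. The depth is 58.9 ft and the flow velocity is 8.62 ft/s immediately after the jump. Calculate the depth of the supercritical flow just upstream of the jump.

y₁ = 4.30 ft

Fr₂ = V₂/√(g·y₂) = 8.62/√(32.2×58.9) = 0.198.
Applying the sequent-depth relation in reverse, y₁/y₂ = ½[√(1 + 8Fr₂²) − 1] = ½[√1.313 − 1] = 0.0730.
y₁ = 0.0730 × 58.9 = 4.30 ft.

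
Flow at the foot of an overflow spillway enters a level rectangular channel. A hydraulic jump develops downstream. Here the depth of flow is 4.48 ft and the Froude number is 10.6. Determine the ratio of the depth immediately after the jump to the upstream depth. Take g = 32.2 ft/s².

Fr₁ = 10.6 (given).
Bélanger equation: y₂/y₁ = ½[√(1 + 8Fr₁²) − 1] = ½[√899.9 − 1] = 14.5.

y₂/y₁ = 14.5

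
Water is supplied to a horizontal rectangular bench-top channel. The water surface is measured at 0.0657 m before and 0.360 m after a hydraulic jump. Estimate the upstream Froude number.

Fr₁ = 4.21

For a rectangular channel the momentum equation gives q² = ½·g·y₁·y₂·(y₁ + y₂) = ½×9.81×0.0657×0.360×0.426 = 0.0494.
q = √0.0494 = 0.222 m²/s.
V₁ = q/y₁ = 3.38 m/s; Fr₁ = V₁/√(g·y₁) = 4.21.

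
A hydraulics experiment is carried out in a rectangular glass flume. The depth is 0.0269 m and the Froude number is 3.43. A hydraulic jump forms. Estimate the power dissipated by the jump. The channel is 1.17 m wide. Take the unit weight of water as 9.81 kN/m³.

P = 0.0322 kW

Fr₁ = 3.43 (given).
Conjugate-depth relation: y₂/y₁ = ½[√(1 + 8Fr₁²) − 1] = ½[√95.12 − 1] = 4.38.
y₂ = 4.38 × 0.0269 = 0.118 m.
V₁ = Fr₁·√(g·y₁) = 3.43×√(9.81×0.0269) = 1.76 m/s; q = V₁·y₁ = 0.0474 m²/s. V₂ = q/y₂ = 0.0474/0.118 = 0.403 m/s. E₁ = y₁ + V₁²/2g = 0.185 m; E₂ = y₂ + V₂²/2g = 0.126 m. ΔE = E₁ − E₂ = 0.0591 m.
Q = q·b = 0.0474 × 1.17 = 0.0555 m³/s. P = γ·Q·ΔE = 9.81 × 0.0555 × 0.0591 = 0.0322 kW.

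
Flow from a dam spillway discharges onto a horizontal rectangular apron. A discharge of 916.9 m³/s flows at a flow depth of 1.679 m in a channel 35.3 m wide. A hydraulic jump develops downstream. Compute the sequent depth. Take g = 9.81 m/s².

y₂ = 8.250 m

q = Q/b = 916.9/35.3 = 25.97 m²/s; V₁ = q/y₁ = 15.47 m/s. Fr₁ = V₁/√(g·y₁) = 3.812.
Conjugate-depth relation: y₂/y₁ = ½[√(1 + 8Fr₁²) − 1] = ½[√117.24 − 1] = 4.914.
y₂ = 4.914 × 1.679 = 8.250 m.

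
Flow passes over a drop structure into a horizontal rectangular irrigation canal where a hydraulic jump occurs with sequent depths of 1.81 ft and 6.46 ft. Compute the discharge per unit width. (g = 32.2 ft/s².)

For a rectangular channel the momentum equation gives q² = ½·g·y₁·y₂·(y₁ + y₂) = ½×32.2×1.81×6.46×8.27 = 1557.
q = √1557 = 39.5 ft²/s.

q = 39.5 ft²/s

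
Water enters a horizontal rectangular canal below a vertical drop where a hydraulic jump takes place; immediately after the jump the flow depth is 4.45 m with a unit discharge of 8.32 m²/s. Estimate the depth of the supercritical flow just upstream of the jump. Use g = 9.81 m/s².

V₂ = q/y₂ = 8.32/4.45 = 1.87 m/s; Fr₂ = V₂/√(g·y₂) = 0.283.
From the momentum equation (using Fr₂), y₁/y₂ = ½[√(1 + 8Fr₂²) − 1] = ½[√1.641 − 1] = 0.140.
y₁ = 0.140 × 4.45 = 0.625 m.

y₁ = 0.625 m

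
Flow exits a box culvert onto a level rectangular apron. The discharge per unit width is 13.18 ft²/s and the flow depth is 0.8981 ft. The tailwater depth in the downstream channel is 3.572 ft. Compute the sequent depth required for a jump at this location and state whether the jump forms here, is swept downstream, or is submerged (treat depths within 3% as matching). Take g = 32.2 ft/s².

y₂ = 3.046 ft; the jump is submerged

V₁ = q/y₁ = 13.18/0.8981 = 14.68 ft/s. Fr₁ = V₁/√(g·y₁) = 14.68/√(32.2×0.8981) = 2.729.
Sequent-depth ratio: y₂/y₁ = ½[√(1 + 8Fr₁²) − 1] = ½[√60.579 − 1] = 3.392.
y₂ = 3.392 × 0.8981 = 3.046 ft.
Tailwater y_tw = 3.572 ft: y_tw > y₂, so the jump is submerged.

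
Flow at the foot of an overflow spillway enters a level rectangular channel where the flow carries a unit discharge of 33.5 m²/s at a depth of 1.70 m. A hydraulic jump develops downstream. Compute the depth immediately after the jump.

y₂ = 10.8 m

V₁ = q/y₁ = 33.5/1.70 = 19.7 m/s. Fr₁ = V₁/√(g·y₁) = 19.7/√(9.81×1.70) = 4.83.
Conjugate-depth relation: y₂/y₁ = ½[√(1 + 8Fr₁²) − 1] = ½[√187.3 − 1] = 6.34.
y₂ = 6.34 × 1.70 = 10.8 m.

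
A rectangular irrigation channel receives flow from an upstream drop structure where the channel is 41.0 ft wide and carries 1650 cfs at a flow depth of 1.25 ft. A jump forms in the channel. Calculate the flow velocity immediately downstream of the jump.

q = Q/b = 1650/41.0 = 40.2 ft²/s; V₁ = q/y₁ = 32.2 ft/s. Fr₁ = V₁/√(g·y₁) = 5.07.
Bélanger equation: y₂/y₁ = ½[√(1 + 8Fr₁²) − 1] = ½[√207.0 − 1] = 6.69.
y₂ = 6.69 × 1.25 = 8.37 ft.
V₂ = q/y₂ = 40.2/8.37 = 4.81 ft/s.

V₂ = 4.81 ft/s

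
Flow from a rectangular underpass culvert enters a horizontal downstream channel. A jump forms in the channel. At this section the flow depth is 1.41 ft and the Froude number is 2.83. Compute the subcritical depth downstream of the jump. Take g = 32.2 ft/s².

Fr₁ = 2.83 (given).
Conjugate-depth relation: y₂/y₁ = ½[√(1 + 8Fr₁²) − 1] = ½[√65.07 − 1] = 3.53.
y₂ = 3.53 × 1.41 = 4.98 ft.

y₂ = 4.98 ft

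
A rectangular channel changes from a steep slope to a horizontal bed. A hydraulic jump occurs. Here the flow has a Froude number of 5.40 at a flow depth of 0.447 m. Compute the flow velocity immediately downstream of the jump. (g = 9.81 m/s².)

Fr₁ = 5.40 (given).
Bélanger equation: y₂/y₁ = ½[√(1 + 8Fr₁²) − 1] = ½[√234.3 − 1] = 7.15.
y₂ = 7.15 × 0.447 = 3.20 m.
V₁ = Fr₁·√(g·y₁) = 5.40×√(9.81×0.447) = 11.3 m/s; q = V₁·y₁ = 5.05 m²/s.
V₂ = q/y₂ = 5.05/3.20 = 1.58 m/s.

V₂ = 1.58 m/s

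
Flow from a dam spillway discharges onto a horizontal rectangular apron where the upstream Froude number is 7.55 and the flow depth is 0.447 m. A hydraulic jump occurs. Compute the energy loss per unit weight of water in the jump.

Fr₁ = 7.55 (given).
Bélanger equation: y₂/y₁ = ½[√(1 + 8Fr₁²) − 1] = ½[√457.0 − 1] = 10.2.
y₂ = 10.2 × 0.447 = 4.55 m.
Head loss: ΔE = (y₂ − y₁)³/(4y₁y₂) = (4.55 − 0.447)³/(4×0.447×4.55) = 69.3/8.14 = 8.51 m.

ΔE = 8.51 m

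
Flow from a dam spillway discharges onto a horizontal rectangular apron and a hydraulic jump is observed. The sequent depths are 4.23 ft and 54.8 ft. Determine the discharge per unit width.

q = 469 ft²/s

For a rectangular channel the momentum equation gives q² = ½·g·y₁·y₂·(y₁ + y₂) = ½×32.2×4.23×54.8×59.0 = 220303.
q = √220303 = 469 ft²/s.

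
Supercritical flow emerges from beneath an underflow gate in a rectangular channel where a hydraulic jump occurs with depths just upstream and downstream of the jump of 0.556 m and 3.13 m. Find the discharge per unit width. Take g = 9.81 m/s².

For a rectangular channel the momentum equation gives q² = ½·g·y₁·y₂·(y₁ + y₂) = ½×9.81×0.556×3.13×3.69 = 31.5.
q = √31.5 = 5.61 m²/s.

q = 5.61 m²/s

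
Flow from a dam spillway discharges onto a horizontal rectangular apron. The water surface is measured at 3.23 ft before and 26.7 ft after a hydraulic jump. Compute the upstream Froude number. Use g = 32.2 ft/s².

Fr₁ = 6.19

For a rectangular channel the momentum equation gives q² = ½·g·y₁·y₂·(y₁ + y₂) = ½×32.2×3.23×26.7×29.9 = 41557.
q = √41557 = 204 ft²/s.
V₁ = q/y₁ = 63.1 ft/s; Fr₁ = V₁/√(g·y₁) = 6.19.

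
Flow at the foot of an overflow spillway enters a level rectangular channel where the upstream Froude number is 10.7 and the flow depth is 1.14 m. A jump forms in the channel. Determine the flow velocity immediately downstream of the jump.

Fr₁ = 10.7 (given).
From the momentum equation for a rectangular channel, y₂/y₁ = ½[√(1 + 8Fr₁²) − 1] = ½[√916.9 − 1] = 14.6.
y₂ = 14.6 × 1.14 = 16.7 m.
V₁ = Fr₁·√(g·y₁) = 10.7×√(9.81×1.14) = 35.8 m/s; q = V₁·y₁ = 40.8 m²/s.
V₂ = q/y₂ = 40.8/16.7 = 2.44 m/s.

V₂ = 2.44 m/s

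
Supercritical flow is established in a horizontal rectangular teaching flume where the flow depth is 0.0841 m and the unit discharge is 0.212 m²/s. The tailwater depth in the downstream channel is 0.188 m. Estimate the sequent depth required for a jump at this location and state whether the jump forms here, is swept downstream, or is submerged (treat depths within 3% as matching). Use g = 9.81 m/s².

y₂ = 0.291 m; the jump is swept downstream

V₁ = q/y₁ = 0.212/0.0841 = 2.52 m/s. Fr₁ = V₁/√(g·y₁) = 2.52/√(9.81×0.0841) = 2.78.
By Bélanger, y₂/y₁ = ½[√(1 + 8Fr₁²) − 1] = ½[√62.62 − 1] = 3.46.
y₂ = 3.46 × 0.0841 = 0.291 m.
Tailwater y_tw = 0.188 m: y_tw < y₂, so the jump is swept downstream.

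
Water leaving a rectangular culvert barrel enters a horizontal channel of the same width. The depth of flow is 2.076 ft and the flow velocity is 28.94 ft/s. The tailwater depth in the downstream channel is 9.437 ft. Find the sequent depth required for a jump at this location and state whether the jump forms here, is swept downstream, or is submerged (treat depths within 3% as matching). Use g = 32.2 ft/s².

Fr₁ = V₁/√(g·y₁) = 28.94/√(32.2×2.076) = 3.540.
From the momentum equation for a rectangular channel, y₂/y₁ = ½[√(1 + 8Fr₁²) − 1] = ½[√101.23 − 1] = 4.531.
y₂ = 4.531 × 2.076 = 9.406 ft.
Tailwater y_tw = 9.437 ft: y_tw ≈ y₂, so the jump forms here.

y₂ = 9.406 ft; the jump forms here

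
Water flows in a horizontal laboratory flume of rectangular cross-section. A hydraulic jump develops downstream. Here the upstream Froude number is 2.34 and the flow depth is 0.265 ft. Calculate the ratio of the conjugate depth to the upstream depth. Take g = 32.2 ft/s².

y₂/y₁ = 2.85

Fr₁ = 2.34 (given).
Conjugate-depth relation: y₂/y₁ = ½[√(1 + 8Fr₁²) − 1] = ½[√44.80 − 1] = 2.85.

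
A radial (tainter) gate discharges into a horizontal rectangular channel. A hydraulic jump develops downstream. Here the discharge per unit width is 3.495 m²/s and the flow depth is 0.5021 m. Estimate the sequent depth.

V₁ = q/y₁ = 3.495/0.5021 = 6.961 m/s. Fr₁ = V₁/√(g·y₁) = 6.961/√(9.81×0.5021) = 3.136.
By Bélanger, y₂/y₁ = ½[√(1 + 8Fr₁²) − 1] = ½[√79.695 − 1] = 3.964.
y₂ = 3.964 × 0.5021 = 1.990 m.

y₂ = 1.990 m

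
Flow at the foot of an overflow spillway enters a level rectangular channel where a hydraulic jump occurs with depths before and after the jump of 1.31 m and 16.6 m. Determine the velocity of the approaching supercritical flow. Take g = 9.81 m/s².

V₁ = 33.4 m/s

For a rectangular channel the momentum equation gives q² = ½·g·y₁·y₂·(y₁ + y₂) = ½×9.81×1.31×16.6×17.9 = 1910.
q = √1910 = 43.7 m²/s.
V₁ = q/y₁ = 43.7/1.31 = 33.4 m/s.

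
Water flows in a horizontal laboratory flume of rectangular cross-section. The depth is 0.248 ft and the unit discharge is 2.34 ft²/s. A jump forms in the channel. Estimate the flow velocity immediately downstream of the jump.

V₂ = 2.22 ft/s

V₁ = q/y₁ = 2.34/0.248 = 9.44 ft/s. Fr₁ = V₁/√(g·y₁) = 9.44/√(32.2×0.248) = 3.34.
Bélanger equation: y₂/y₁ = ½[√(1 + 8Fr₁²) − 1] = ½[√90.19 − 1] = 4.25.
y₂ = 4.25 × 0.248 = 1.05 ft.
V₂ = q/y₂ = 2.34/1.05 = 2.22 ft/s.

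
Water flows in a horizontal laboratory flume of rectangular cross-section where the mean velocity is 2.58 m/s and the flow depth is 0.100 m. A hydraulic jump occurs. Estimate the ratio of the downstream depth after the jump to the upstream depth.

Fr₁ = V₁/√(g·y₁) = 2.58/√(9.81×0.100) = 2.60.
From the momentum equation for a rectangular channel, y₂/y₁ = ½[√(1 + 8Fr₁²) − 1] = ½[√55.28 − 1] = 3.22.

y₂/y₁ = 3.22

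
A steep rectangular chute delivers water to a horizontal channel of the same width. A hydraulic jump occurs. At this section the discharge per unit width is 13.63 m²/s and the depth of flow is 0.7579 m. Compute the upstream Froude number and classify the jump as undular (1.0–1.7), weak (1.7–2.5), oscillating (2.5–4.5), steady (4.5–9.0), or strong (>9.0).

V₁ = q/y₁ = 13.63/0.7579 = 17.98 m/s. Fr₁ = V₁/√(g·y₁) = 17.98/√(9.81×0.7579) = 6.595.
Fr₁ = 6.595 lies in the steady range.

Fr₁ = 6.595; steady jump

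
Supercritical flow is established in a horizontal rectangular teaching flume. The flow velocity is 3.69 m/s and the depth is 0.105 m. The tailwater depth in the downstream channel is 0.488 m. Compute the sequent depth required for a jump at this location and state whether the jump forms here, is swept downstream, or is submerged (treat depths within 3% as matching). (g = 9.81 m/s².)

Fr₁ = V₁/√(g·y₁) = 3.69/√(9.81×0.105) = 3.64.
By Bélanger, y₂/y₁ = ½[√(1 + 8Fr₁²) − 1] = ½[√106.8 − 1] = 4.67.
y₂ = 4.67 × 0.105 = 0.490 m.
Tailwater y_tw = 0.488 m: y_tw ≈ y₂, so the jump forms here.

y₂ = 0.490 m; the jump forms here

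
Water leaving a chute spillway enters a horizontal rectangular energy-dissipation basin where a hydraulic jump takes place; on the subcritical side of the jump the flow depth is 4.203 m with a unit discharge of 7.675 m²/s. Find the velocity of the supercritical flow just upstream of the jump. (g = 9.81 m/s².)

V₂ = q/y₂ = 7.675/4.203 = 1.826 m/s; Fr₂ = V₂/√(g·y₂) = 0.2844.
The Bélanger relation is symmetric: y₁/y₂ = ½[√(1 + 8Fr₂²) − 1] = ½[√1.6470 − 1] = 0.1417.
y₁ = 0.1417 × 4.203 = 0.5955 m.
V₁ = q/y₁ = 7.675/0.5955 = 12.89 m/s.

V₁ = 12.89 m/s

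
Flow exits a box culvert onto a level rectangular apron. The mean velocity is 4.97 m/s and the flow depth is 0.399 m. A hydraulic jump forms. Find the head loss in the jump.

ΔE = 0.294 m

Fr₁ = V₁/√(g·y₁) = 4.97/√(9.81×0.399) = 2.51.
Conjugate-depth relation: y₂/y₁ = ½[√(1 + 8Fr₁²) − 1] = ½[√51.48 − 1] = 3.09.
y₂ = 3.09 × 0.399 = 1.23 m.
q = V₁·y₁ = 4.97 × 0.399 = 1.98 m²/s. V₂ = q/y₂ = 1.98/1.23 = 1.61 m/s. E₁ = y₁ + V₁²/2g = 1.66 m; E₂ = y₂ + V₂²/2g = 1.36 m. ΔE = E₁ − E₂ = 0.294 m.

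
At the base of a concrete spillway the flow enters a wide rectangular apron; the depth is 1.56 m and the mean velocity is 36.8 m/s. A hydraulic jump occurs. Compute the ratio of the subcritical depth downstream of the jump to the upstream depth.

Fr₁ = V₁/√(g·y₁) = 36.8/√(9.81×1.56) = 9.41.
From the momentum equation for a rectangular channel, y₂/y₁ = ½[√(1 + 8Fr₁²) − 1] = ½[√708.9 − 1] = 12.8.

y₂/y₁ = 12.8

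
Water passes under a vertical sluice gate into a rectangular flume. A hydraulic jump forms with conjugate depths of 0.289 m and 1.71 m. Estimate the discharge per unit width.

q = 2.20 m²/s

For a rectangular channel the momentum equation gives q² = ½·g·y₁·y₂·(y₁ + y₂) = ½×9.81×0.289×1.71×2.00 = 4.85.
q = √4.85 = 2.20 m²/s.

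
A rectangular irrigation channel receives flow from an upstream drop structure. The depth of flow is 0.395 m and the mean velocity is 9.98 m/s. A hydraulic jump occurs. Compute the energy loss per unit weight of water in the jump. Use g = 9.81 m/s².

Fr₁ = V₁/√(g·y₁) = 9.98/√(9.81×0.395) = 5.07.
By Bélanger, y₂/y₁ = ½[√(1 + 8Fr₁²) − 1] = ½[√206.6 − 1] = 6.69.
y₂ = 6.69 × 0.395 = 2.64 m.
Head loss: ΔE = (y₂ − y₁)³/(4y₁y₂) = (2.64 − 0.395)³/(4×0.395×2.64) = 11.3/4.17 = 2.72 m.

ΔE = 2.72 m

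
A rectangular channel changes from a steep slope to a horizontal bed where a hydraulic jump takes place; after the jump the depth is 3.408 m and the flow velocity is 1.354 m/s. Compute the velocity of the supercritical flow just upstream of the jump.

V₁ = 13.58 m/s

Fr₂ = V₂/√(g·y₂) = 1.354/√(9.81×3.408) = 0.2342.
The Bélanger relation is symmetric: y₁/y₂ = ½[√(1 + 8Fr₂²) − 1] = ½[√1.4387 − 1] = 0.09973.
y₁ = 0.09973 × 3.408 = 0.3399 m.
V₁ = q/y₁ = 4.614/0.3399 = 13.58 m/s.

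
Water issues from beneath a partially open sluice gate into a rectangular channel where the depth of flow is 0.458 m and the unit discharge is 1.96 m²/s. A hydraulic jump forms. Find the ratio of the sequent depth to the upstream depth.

y₂/y₁ = 2.40

V₁ = q/y₁ = 1.96/0.458 = 4.28 m/s. Fr₁ = V₁/√(g·y₁) = 4.28/√(9.81×0.458) = 2.02.
Bélanger equation: y₂/y₁ = ½[√(1 + 8Fr₁²) − 1] = ½[√33.61 − 1] = 2.40.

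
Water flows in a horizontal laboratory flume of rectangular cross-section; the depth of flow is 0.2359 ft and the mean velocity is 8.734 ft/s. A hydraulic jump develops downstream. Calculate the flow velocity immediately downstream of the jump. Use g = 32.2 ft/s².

V₂ = 2.178 ft/s

Fr₁ = V₁/√(g·y₁) = 8.734/√(32.2×0.2359) = 3.169.
Conjugate-depth relation: y₂/y₁ = ½[√(1 + 8Fr₁²) − 1] = ½[√81.340 − 1] = 4.009.
y₂ = 4.009 × 0.2359 = 0.9458 ft.
q = V₁·y₁ = 8.734 × 0.2359 = 2.060 ft²/s.
V₂ = q/y₂ = 2.060/0.9458 = 2.178 ft/s.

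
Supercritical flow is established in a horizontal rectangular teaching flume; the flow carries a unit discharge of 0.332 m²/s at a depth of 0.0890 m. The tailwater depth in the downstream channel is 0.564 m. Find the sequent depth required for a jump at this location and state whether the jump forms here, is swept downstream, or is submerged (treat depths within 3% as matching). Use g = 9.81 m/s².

y₂ = 0.460 m; the jump is submerged

V₁ = q/y₁ = 0.332/0.0890 = 3.73 m/s. Fr₁ = V₁/√(g·y₁) = 3.73/√(9.81×0.0890) = 3.99.
Sequent-depth ratio: y₂/y₁ = ½[√(1 + 8Fr₁²) − 1] = ½[√128.5 − 1] = 5.17.
y₂ = 5.17 × 0.0890 = 0.460 m.
Tailwater y_tw = 0.564 m: y_tw > y₂, so the jump is submerged.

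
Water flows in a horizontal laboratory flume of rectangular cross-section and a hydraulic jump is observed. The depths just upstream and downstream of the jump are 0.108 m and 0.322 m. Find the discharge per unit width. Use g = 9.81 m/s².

q = 0.271 m²/s

For a rectangular channel the momentum equation gives q² = ½·g·y₁·y₂·(y₁ + y₂) = ½×9.81×0.108×0.322×0.430 = 0.0733.
q = √0.0733 = 0.271 m²/s.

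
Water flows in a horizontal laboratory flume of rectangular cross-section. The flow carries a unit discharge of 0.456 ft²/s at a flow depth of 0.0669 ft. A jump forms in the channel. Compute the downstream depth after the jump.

y₂ = 0.407 ft

V₁ = q/y₁ = 0.456/0.0669 = 6.82 ft/s. Fr₁ = V₁/√(g·y₁) = 6.82/√(32.2×0.0669) = 4.64.
Bélanger equation: y₂/y₁ = ½[√(1 + 8Fr₁²) − 1] = ½[√173.5 − 1] = 6.09.
y₂ = 6.09 × 0.0669 = 0.407 ft.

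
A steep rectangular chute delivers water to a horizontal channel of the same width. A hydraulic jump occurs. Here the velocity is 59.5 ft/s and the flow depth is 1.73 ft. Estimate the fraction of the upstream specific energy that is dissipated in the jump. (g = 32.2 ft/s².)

Fr₁ = V₁/√(g·y₁) = 59.5/√(32.2×1.73) = 7.97.
Conjugate-depth relation: y₂/y₁ = ½[√(1 + 8Fr₁²) − 1] = ½[√509.4 − 1] = 10.8.
y₂ = 10.8 × 1.73 = 18.7 ft.
E₁ = y₁ + V₁²/2g = 56.7 ft. ΔE = (y₂ − y₁)³/(4y₁y₂) = 37.6 ft. ΔE/E₁ = 37.6/56.7 = 0.663.

ΔE/E₁ = 0.663 (66.3%)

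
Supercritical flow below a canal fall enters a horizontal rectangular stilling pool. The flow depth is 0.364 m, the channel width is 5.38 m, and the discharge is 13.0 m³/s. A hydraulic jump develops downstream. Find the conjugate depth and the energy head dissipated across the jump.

y₂ = 1.64 m; ΔE = 0.863 m

q = Q/b = 13.0/5.38 = 2.42 m²/s; V₁ = q/y₁ = 6.64 m/s. Fr₁ = V₁/√(g·y₁) = 3.51.
By Bélanger, y₂/y₁ = ½[√(1 + 8Fr₁²) − 1] = ½[√99.73 − 1] = 4.49.
y₂ = 4.49 × 0.364 = 1.64 m.
Head loss: ΔE = (y₂ − y₁)³/(4y₁y₂) = (1.64 − 0.364)³/(4×0.364×1.64) = 2.06/2.38 = 0.863 m.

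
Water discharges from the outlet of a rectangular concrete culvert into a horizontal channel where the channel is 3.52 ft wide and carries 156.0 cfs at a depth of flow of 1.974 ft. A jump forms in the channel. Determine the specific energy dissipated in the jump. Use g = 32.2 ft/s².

ΔE = 2.231 ft

q = Q/b = 156.0/3.52 = 44.32 ft²/s; V₁ = q/y₁ = 22.45 ft/s. Fr₁ = V₁/√(g·y₁) = 2.816.
Sequent-depth ratio: y₂/y₁ = ½[√(1 + 8Fr₁²) − 1] = ½[√64.439 − 1] = 3.514.
y₂ = 3.514 × 1.974 = 6.936 ft.
Head loss: ΔE = (y₂ − y₁)³/(4y₁y₂) = (6.936 − 1.974)³/(4×1.974×6.936) = 122.2/54.77 = 2.231 ft.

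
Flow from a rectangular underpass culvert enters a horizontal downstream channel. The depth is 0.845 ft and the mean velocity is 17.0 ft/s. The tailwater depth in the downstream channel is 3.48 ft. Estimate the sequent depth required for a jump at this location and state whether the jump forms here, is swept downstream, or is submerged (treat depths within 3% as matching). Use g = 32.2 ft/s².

y₂ = 3.49 ft; the jump forms here

Fr₁ = V₁/√(g·y₁) = 17.0/√(32.2×0.845) = 3.26.
By Bélanger, y₂/y₁ = ½[√(1 + 8Fr₁²) − 1] = ½[√85.97 − 1] = 4.14.
y₂ = 4.14 × 0.845 = 3.49 ft.
Tailwater y_tw = 3.48 ft: y_tw ≈ y₂, so the jump forms here.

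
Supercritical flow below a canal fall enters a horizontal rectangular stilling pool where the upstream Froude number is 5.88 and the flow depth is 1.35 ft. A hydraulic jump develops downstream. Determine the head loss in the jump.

ΔE = 13.7 ft

Fr₁ = 5.88 (given).
Sequent-depth ratio: y₂/y₁ = ½[√(1 + 8Fr₁²) − 1] = ½[√277.6 − 1] = 7.83.
y₂ = 7.83 × 1.35 = 10.6 ft.
V₁ = Fr₁·√(g·y₁) = 5.88×√(32.2×1.35) = 38.8 ft/s; q = V₁·y₁ = 52.3 ft²/s. V₂ = q/y₂ = 52.3/10.6 = 4.95 ft/s. E₁ = y₁ + V₁²/2g = 24.7 ft; E₂ = y₂ + V₂²/2g = 11.0 ft. ΔE = E₁ − E₂ = 13.7 ft.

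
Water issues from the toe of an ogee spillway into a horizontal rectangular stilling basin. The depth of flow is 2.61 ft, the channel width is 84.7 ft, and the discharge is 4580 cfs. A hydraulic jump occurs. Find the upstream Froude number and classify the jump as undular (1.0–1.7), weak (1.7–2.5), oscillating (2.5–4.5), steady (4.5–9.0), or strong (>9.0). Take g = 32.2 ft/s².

Fr₁ = 2.26; weak jump

q = Q/b = 4580/84.7 = 54.1 ft²/s; V₁ = q/y₁ = 20.7 ft/s. Fr₁ = V₁/√(g·y₁) = 2.26.
Fr₁ = 2.26 lies in the weak range.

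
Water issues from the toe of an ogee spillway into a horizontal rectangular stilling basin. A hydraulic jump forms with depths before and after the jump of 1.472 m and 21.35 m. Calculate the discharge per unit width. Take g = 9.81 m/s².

q = 59.31 m²/s

For a rectangular channel the momentum equation gives q² = ½·g·y₁·y₂·(y₁ + y₂) = ½×9.81×1.472×21.35×22.82 = 3518.
q = √3518 = 59.31 m²/s.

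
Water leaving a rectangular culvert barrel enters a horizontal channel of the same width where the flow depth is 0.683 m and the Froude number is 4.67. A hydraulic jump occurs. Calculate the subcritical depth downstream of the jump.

y₂ = 4.18 m

Fr₁ = 4.67 (given).
Bélanger equation: y₂/y₁ = ½[√(1 + 8Fr₁²) − 1] = ½[√175.5 − 1] = 6.12.
y₂ = 6.12 × 0.683 = 4.18 m.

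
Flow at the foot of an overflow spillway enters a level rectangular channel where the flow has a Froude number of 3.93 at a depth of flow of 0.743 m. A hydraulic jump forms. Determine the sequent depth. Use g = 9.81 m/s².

Fr₁ = 3.93 (given).
Sequent-depth ratio: y₂/y₁ = ½[√(1 + 8Fr₁²) − 1] = ½[√124.6 − 1] = 5.08.
y₂ = 5.08 × 0.743 = 3.77 m.

y₂ = 3.77 m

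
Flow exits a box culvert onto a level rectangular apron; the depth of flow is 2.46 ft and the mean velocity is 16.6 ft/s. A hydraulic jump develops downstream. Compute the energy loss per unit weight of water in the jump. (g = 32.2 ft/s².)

ΔE = 0.468 ft

Fr₁ = V₁/√(g·y₁) = 16.6/√(32.2×2.46) = 1.87.
Sequent-depth ratio: y₂/y₁ = ½[√(1 + 8Fr₁²) − 1] = ½[√28.83 − 1] = 2.18.
y₂ = 2.18 × 2.46 = 5.37 ft.
q = V₁·y₁ = 16.6 × 2.46 = 40.8 ft²/s. V₂ = q/y₂ = 40.8/5.37 = 7.60 ft/s. E₁ = y₁ + V₁²/2g = 6.74 ft; E₂ = y₂ + V₂²/2g = 6.27 ft. ΔE = E₁ − E₂ = 0.468 ft.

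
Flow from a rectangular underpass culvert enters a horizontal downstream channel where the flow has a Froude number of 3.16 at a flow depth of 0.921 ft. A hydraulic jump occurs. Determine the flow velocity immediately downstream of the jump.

V₂ = 4.31 ft/s

Fr₁ = 3.16 (given).
Conjugate-depth relation: y₂/y₁ = ½[√(1 + 8Fr₁²) − 1] = ½[√80.88 − 1] = 4.00.
y₂ = 4.00 × 0.921 = 3.68 ft.
V₁ = Fr₁·√(g·y₁) = 3.16×√(32.2×0.921) = 17.2 ft/s; q = V₁·y₁ = 15.8 ft²/s.
V₂ = q/y₂ = 15.8/3.68 = 4.31 ft/s.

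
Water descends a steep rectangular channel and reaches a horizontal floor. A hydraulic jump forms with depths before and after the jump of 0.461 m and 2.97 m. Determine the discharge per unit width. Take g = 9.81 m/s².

For a rectangular channel the momentum equation gives q² = ½·g·y₁·y₂·(y₁ + y₂) = ½×9.81×0.461×2.97×3.43 = 23.0.
q = √23.0 = 4.80 m²/s.

q = 4.80 m²/s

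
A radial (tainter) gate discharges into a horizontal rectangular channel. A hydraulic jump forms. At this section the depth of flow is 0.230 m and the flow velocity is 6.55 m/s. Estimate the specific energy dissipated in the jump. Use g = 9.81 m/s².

ΔE = 1.04 m

Fr₁ = V₁/√(g·y₁) = 6.55/√(9.81×0.230) = 4.36.
Conjugate-depth relation: y₂/y₁ = ½[√(1 + 8Fr₁²) − 1] = ½[√153.1 − 1] = 5.69.
y₂ = 5.69 × 0.230 = 1.31 m.
Head loss: ΔE = (y₂ − y₁)³/(4y₁y₂) = (1.31 − 0.230)³/(4×0.230×1.31) = 1.25/1.20 = 1.04 m.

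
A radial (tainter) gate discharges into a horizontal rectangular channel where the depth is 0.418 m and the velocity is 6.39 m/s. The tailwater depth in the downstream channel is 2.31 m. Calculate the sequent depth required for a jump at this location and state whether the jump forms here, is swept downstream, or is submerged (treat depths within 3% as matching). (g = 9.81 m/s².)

y₂ = 1.67 m; the jump is submerged

Fr₁ = V₁/√(g·y₁) = 6.39/√(9.81×0.418) = 3.16.
Sequent-depth ratio: y₂/y₁ = ½[√(1 + 8Fr₁²) − 1] = ½[√80.66 − 1] = 3.99.
y₂ = 3.99 × 0.418 = 1.67 m.
Tailwater y_tw = 2.31 m: y_tw > y₂, so the jump is submerged.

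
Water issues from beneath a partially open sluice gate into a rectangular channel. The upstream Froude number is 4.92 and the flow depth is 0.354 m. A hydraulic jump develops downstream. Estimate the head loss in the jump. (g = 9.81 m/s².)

ΔE = 2.24 m

Fr₁ = 4.92 (given).
Sequent-depth ratio: y₂/y₁ = ½[√(1 + 8Fr₁²) − 1] = ½[√194.7 − 1] = 6.48.
y₂ = 6.48 × 0.354 = 2.29 m.
Head loss: ΔE = (y₂ − y₁)³/(4y₁y₂) = (2.29 − 0.354)³/(4×0.354×2.29) = 7.28/3.25 = 2.24 m.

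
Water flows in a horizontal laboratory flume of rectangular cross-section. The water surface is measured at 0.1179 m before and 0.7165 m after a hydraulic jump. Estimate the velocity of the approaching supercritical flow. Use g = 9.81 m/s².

V₁ = 4.987 m/s

For a rectangular channel the momentum equation gives q² = ½·g·y₁·y₂·(y₁ + y₂) = ½×9.81×0.1179×0.7165×0.8344 = 0.3457.
q = √0.3457 = 0.5880 m²/s.
V₁ = q/y₁ = 0.5880/0.1179 = 4.987 m/s.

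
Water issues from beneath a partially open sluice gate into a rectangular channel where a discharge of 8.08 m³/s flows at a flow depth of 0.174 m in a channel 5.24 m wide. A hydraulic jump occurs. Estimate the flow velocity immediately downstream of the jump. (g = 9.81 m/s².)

q = Q/b = 8.08/5.24 = 1.54 m²/s; V₁ = q/y₁ = 8.86 m/s. Fr₁ = V₁/√(g·y₁) = 6.78.
From the momentum equation for a rectangular channel, y₂/y₁ = ½[√(1 + 8Fr₁²) − 1] = ½[√369.1 − 1] = 9.11.
y₂ = 9.11 × 0.174 = 1.58 m.
V₂ = q/y₂ = 1.54/1.58 = 0.973 m/s.

V₂ = 0.973 m/s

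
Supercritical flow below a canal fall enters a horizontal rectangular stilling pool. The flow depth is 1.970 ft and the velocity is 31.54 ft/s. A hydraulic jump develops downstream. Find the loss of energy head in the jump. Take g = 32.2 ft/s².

Fr₁ = V₁/√(g·y₁) = 31.54/√(32.2×1.970) = 3.960.
Conjugate-depth relation: y₂/y₁ = ½[√(1 + 8Fr₁²) − 1] = ½[√126.46 − 1] = 5.123.
y₂ = 5.123 × 1.970 = 10.09 ft.
Head loss: ΔE = (y₂ − y₁)³/(4y₁y₂) = (10.09 − 1.970)³/(4×1.970×10.09) = 535.7/79.52 = 6.737 ft.

ΔE = 6.737 ft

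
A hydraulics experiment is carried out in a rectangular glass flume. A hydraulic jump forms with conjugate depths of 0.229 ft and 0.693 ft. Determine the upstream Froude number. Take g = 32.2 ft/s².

Fr₁ = 2.47

For a rectangular channel the momentum equation gives q² = ½·g·y₁·y₂·(y₁ + y₂) = ½×32.2×0.229×0.693×0.922 = 2.36.
q = √2.36 = 1.53 ft²/s.
V₁ = q/y₁ = 6.70 ft/s; Fr₁ = V₁/√(g·y₁) = 2.47.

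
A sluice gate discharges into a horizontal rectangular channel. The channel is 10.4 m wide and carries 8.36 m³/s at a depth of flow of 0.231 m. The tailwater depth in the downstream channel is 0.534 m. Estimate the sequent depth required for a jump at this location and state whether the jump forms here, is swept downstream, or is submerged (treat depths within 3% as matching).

y₂ = 0.648 m; the jump is swept downstream

q = Q/b = 8.36/10.4 = 0.804 m²/s; V₁ = q/y₁ = 3.48 m/s. Fr₁ = V₁/√(g·y₁) = 2.31.
By Bélanger, y₂/y₁ = ½[√(1 + 8Fr₁²) − 1] = ½[√43.75 − 1] = 2.81.
y₂ = 2.81 × 0.231 = 0.648 m.
Tailwater y_tw = 0.534 m: y_tw < y₂, so the jump is swept downstream.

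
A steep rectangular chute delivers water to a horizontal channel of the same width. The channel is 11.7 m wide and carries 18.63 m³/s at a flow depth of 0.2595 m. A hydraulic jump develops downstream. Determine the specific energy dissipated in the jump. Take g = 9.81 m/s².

q = Q/b = 18.63/11.7 = 1.592 m²/s; V₁ = q/y₁ = 6.136 m/s. Fr₁ = V₁/√(g·y₁) = 3.846.
Bélanger equation: y₂/y₁ = ½[√(1 + 8Fr₁²) − 1] = ½[√119.32 − 1] = 4.962.
y₂ = 4.962 × 0.2595 = 1.288 m.
V₂ = q/y₂ = 1.592/1.288 = 1.237 m/s. E₁ = y₁ + V₁²/2g = 2.179 m; E₂ = y₂ + V₂²/2g = 1.366 m. ΔE = E₁ − E₂ = 0.8130 m.

ΔE = 0.8130 m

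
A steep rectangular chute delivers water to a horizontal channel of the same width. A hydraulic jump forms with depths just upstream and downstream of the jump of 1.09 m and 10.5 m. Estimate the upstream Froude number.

For a rectangular channel the momentum equation gives q² = ½·g·y₁·y₂·(y₁ + y₂) = ½×9.81×1.09×10.5×11.6 = 651.
q = √651 = 25.5 m²/s.
V₁ = q/y₁ = 23.4 m/s; Fr₁ = V₁/√(g·y₁) = 7.16.

Fr₁ = 7.16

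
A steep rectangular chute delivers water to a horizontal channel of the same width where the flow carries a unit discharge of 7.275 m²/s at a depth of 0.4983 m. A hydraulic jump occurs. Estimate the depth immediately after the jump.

V₁ = q/y₁ = 7.275/0.4983 = 14.60 m/s. Fr₁ = V₁/√(g·y₁) = 14.60/√(9.81×0.4983) = 6.603.
Bélanger equation: y₂/y₁ = ½[√(1 + 8Fr₁²) − 1] = ½[√349.83 − 1] = 8.852.
y₂ = 8.852 × 0.4983 = 4.411 m.

y₂ = 4.411 m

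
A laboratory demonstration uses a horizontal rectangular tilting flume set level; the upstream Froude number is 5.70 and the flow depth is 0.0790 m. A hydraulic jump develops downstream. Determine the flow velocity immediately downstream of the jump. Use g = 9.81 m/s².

V₂ = 0.662 m/s

Fr₁ = 5.70 (given).
Bélanger equation: y₂/y₁ = ½[√(1 + 8Fr₁²) − 1] = ½[√260.9 − 1] = 7.58.
y₂ = 7.58 × 0.0790 = 0.599 m.
V₁ = Fr₁·√(g·y₁) = 5.70×√(9.81×0.0790) = 5.02 m/s; q = V₁·y₁ = 0.396 m²/s.
V₂ = q/y₂ = 0.396/0.599 = 0.662 m/s.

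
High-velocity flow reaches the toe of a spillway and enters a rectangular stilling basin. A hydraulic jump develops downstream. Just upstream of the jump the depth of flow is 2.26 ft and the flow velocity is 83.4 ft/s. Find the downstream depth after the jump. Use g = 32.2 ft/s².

y₂ = 30.1 ft

Fr₁ = V₁/√(g·y₁) = 83.4/√(32.2×2.26) = 9.78.
By Bélanger, y₂/y₁ = ½[√(1 + 8Fr₁²) − 1] = ½[√765.6 − 1] = 13.3.
y₂ = 13.3 × 2.26 = 30.1 ft.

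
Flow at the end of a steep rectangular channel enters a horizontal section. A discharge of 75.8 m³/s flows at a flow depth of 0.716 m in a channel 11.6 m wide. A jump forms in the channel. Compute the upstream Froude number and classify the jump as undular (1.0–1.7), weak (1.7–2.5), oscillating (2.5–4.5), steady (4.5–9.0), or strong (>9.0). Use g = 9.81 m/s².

q = Q/b = 75.8/11.6 = 6.53 m²/s; V₁ = q/y₁ = 9.13 m/s. Fr₁ = V₁/√(g·y₁) = 3.44.
Fr₁ = 3.44 lies in the oscillating range.

Fr₁ = 3.44; oscillating jump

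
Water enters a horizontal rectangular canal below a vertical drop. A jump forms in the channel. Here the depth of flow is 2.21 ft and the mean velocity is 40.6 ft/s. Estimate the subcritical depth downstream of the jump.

Fr₁ = V₁/√(g·y₁) = 40.6/√(32.2×2.21) = 4.81.
By Bélanger, y₂/y₁ = ½[√(1 + 8Fr₁²) − 1] = ½[√186.3 − 1] = 6.32.
y₂ = 6.32 × 2.21 = 14.0 ft.

y₂ = 14.0 ft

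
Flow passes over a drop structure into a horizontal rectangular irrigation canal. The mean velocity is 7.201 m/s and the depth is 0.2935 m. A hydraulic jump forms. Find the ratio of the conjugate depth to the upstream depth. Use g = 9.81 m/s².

Fr₁ = V₁/√(g·y₁) = 7.201/√(9.81×0.2935) = 4.244.
Sequent-depth ratio: y₂/y₁ = ½[√(1 + 8Fr₁²) − 1] = ½[√145.08 − 1] = 5.522.

y₂/y₁ = 5.522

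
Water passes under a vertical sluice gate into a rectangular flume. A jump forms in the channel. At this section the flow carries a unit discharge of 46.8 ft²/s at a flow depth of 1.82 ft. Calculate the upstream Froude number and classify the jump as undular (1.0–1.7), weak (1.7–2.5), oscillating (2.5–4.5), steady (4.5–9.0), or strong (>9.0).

Fr₁ = 3.36; oscillating jump

V₁ = q/y₁ = 46.8/1.82 = 25.7 ft/s. Fr₁ = V₁/√(g·y₁) = 25.7/√(32.2×1.82) = 3.36.
Fr₁ = 3.36 lies in the oscillating range.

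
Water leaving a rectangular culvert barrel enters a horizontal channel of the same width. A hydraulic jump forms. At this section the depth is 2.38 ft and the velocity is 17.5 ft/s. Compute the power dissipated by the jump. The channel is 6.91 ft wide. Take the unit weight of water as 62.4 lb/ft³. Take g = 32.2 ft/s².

Fr₁ = V₁/√(g·y₁) = 17.5/√(32.2×2.38) = 2.00.
Conjugate-depth relation: y₂/y₁ = ½[√(1 + 8Fr₁²) − 1] = ½[√32.97 − 1] = 2.37.
y₂ = 2.37 × 2.38 = 5.64 ft.
q = V₁·y₁ = 17.5 × 2.38 = 41.6 ft²/s. V₂ = q/y₂ = 41.6/5.64 = 7.38 ft/s. E₁ = y₁ + V₁²/2g = 7.14 ft; E₂ = y₂ + V₂²/2g = 6.49 ft. ΔE = E₁ − E₂ = 0.647 ft.
Q = q·b = 41.6 × 6.91 = 288 cfs. P = γ·Q·ΔE/550 = 62.4 × 288 × 0.647 / 550 = 21.1 hp.

P = 21.1 hp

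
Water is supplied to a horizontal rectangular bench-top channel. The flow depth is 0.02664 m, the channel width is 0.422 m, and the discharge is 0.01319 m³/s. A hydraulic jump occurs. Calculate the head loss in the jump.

ΔE = 0.01358 m

q = Q/b = 0.01319/0.422 = 0.03126 m²/s; V₁ = q/y₁ = 1.173 m/s. Fr₁ = V₁/√(g·y₁) = 2.295.
Conjugate-depth relation: y₂/y₁ = ½[√(1 + 8Fr₁²) − 1] = ½[√43.139 − 1] = 2.784.
y₂ = 2.784 × 0.02664 = 0.07417 m.
Head loss: ΔE = (y₂ − y₁)³/(4y₁y₂) = (0.07417 − 0.02664)³/(4×0.02664×0.07417) = 0.0001073/0.007903 = 0.01358 m.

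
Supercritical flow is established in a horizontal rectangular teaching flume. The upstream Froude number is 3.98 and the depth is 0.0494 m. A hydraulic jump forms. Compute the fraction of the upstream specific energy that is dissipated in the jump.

ΔE/E₁ = 0.389 (38.9%)

Fr₁ = 3.98 (given).
From the momentum equation for a rectangular channel, y₂/y₁ = ½[√(1 + 8Fr₁²) − 1] = ½[√127.7 − 1] = 5.15.
y₂ = 5.15 × 0.0494 = 0.254 m.
E₁ = y₁(1 + Fr₁²/2) = 0.0494×(1 + 3.98²/2) = 0.441 m. ΔE = (y₂ − y₁)³/(4y₁y₂) = 0.171 m. ΔE/E₁ = 0.171/0.441 = 0.389.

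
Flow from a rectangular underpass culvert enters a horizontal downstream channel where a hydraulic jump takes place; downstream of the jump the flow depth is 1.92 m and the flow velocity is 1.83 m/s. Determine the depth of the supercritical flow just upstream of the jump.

Fr₂ = V₂/√(g·y₂) = 1.83/√(9.81×1.92) = 0.422.
The Bélanger relation is symmetric: y₁/y₂ = ½[√(1 + 8Fr₂²) − 1] = ½[√2.422 − 1] = 0.278.
y₁ = 0.278 × 1.92 = 0.534 m.

y₁ = 0.534 m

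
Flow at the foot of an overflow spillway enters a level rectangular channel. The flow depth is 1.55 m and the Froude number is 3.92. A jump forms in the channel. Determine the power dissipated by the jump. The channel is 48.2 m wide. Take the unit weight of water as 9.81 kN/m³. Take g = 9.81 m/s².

Fr₁ = 3.92 (given).
Sequent-depth ratio: y₂/y₁ = ½[√(1 + 8Fr₁²) − 1] = ½[√123.9 − 1] = 5.07.
y₂ = 5.07 × 1.55 = 7.85 m.
V₁ = Fr₁·√(g·y₁) = 3.92×√(9.81×1.55) = 15.3 m/s; q = V₁·y₁ = 23.7 m²/s. V₂ = q/y₂ = 23.7/7.85 = 3.02 m/s. E₁ = y₁ + V₁²/2g = 13.5 m; E₂ = y₂ + V₂²/2g = 8.32 m. ΔE = E₁ − E₂ = 5.14 m.
Q = q·b = 23.7 × 48.2 = 1142 m³/s. P = γ·Q·ΔE = 9.81 × 1142 × 5.14 = 57610 kW.

P = 57610 kW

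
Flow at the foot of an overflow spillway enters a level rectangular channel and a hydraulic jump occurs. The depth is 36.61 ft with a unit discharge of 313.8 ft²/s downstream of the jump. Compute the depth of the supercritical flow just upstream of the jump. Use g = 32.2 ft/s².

y₁ = 4.103 ft

V₂ = q/y₂ = 313.8/36.61 = 8.571 ft/s; Fr₂ = V₂/√(g·y₂) = 0.2496.
Applying the sequent-depth relation in reverse, y₁/y₂ = ½[√(1 + 8Fr₂²) − 1] = ½[√1.4986 − 1] = 0.1121.
y₁ = 0.1121 × 36.61 = 4.103 ft.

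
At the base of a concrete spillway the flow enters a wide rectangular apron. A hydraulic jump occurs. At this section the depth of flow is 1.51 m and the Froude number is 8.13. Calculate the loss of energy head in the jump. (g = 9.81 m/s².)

ΔE = 34.4 m

Fr₁ = 8.13 (given).
Sequent-depth ratio: y₂/y₁ = ½[√(1 + 8Fr₁²) − 1] = ½[√529.8 − 1] = 11.0.
y₂ = 11.0 × 1.51 = 16.6 m.
Head loss: ΔE = (y₂ − y₁)³/(4y₁y₂) = (16.6 − 1.51)³/(4×1.51×16.6) = 3452/100 = 34.4 m.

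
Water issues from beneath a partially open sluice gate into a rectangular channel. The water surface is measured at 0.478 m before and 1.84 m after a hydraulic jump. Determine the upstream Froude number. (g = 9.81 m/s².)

Fr₁ = 3.06

For a rectangular channel the momentum equation gives q² = ½·g·y₁·y₂·(y₁ + y₂) = ½×9.81×0.478×1.84×2.32 = 10.00.
q = √10.00 = 3.16 m²/s.
V₁ = q/y₁ = 6.62 m/s; Fr₁ = V₁/√(g·y₁) = 3.06.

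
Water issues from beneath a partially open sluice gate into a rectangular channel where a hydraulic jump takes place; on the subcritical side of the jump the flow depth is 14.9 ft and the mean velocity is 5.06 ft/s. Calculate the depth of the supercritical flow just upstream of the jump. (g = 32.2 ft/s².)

y₁ = 1.45 ft

Fr₂ = V₂/√(g·y₂) = 5.06/√(32.2×14.9) = 0.231.
The Bélanger relation is symmetric: y₁/y₂ = ½[√(1 + 8Fr₂²) − 1] = ½[√1.427 − 1] = 0.0973.
y₁ = 0.0973 × 14.9 = 1.45 ft.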